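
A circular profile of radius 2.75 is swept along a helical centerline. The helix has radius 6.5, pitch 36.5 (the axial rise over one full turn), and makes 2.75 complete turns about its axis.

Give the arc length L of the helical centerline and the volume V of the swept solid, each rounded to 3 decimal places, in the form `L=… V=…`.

2πR = 2π·6.5 = 40.840704
per-turn = √(40.840704² + 36.5²) = √(1667.9631 + 1332.25) = √3000.2131 = 54.774201
L = 2.75 × 54.774201 = 150.629054
V = π·2.75² × L = 23.758294 × 150.629054 = 3578.689416

L=150.629 V=3578.689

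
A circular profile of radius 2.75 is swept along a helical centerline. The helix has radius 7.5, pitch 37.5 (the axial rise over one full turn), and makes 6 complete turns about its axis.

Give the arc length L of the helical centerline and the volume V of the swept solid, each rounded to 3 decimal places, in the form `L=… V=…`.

L=361.343 V=8584.894

2πR = 2π·7.5 = 47.123890
per-turn = √(47.123890² + 37.5²) = √(2220.6610 + 1406.25) = √3626.9110 = 60.223841
L = 6 × 60.223841 = 361.343044
V = π·2.75² × L = 23.758294 × 361.343044 = 8584.894441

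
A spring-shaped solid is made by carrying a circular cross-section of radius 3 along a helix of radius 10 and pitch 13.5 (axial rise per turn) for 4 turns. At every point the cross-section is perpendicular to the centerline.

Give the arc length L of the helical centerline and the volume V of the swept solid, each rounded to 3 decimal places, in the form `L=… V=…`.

L=257.063 V=7268.290

2πR = 2π·10 = 62.831853
per-turn = √(62.831853² + 13.5²) = √(3947.8418 + 182.25) = √4130.0918 = 64.265790
L = 4 × 64.265790 = 257.063160
V = π·3² × L = 28.274334 × 257.063160 = 7268.289611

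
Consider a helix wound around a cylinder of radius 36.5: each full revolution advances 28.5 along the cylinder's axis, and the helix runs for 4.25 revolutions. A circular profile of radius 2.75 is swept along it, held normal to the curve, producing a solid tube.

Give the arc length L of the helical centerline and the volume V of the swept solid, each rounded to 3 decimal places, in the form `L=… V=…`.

2πR = 2π·36.5 = 229.336264
per-turn = √(229.336264² + 28.5²) = √(52595.1219 + 812.25) = √53407.3719 = 231.100350
L = 4.25 × 231.100350 = 982.176488
V = π·2.75² × L = 23.758294 × 982.176488 = 23334.838203

L=982.176 V=23334.838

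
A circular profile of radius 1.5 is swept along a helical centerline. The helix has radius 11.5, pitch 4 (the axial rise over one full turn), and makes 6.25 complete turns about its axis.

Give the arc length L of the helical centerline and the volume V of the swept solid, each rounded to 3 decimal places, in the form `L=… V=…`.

L=452.295 V=3197.088

2πR = 2π·11.5 = 72.256631
per-turn = √(72.256631² + 4²) = √(5221.0207 + 16) = √5237.0207 = 72.367263
L = 6.25 × 72.367263 = 452.295393
V = π·1.5² × L = 7.068583 × 452.295393 = 3197.087736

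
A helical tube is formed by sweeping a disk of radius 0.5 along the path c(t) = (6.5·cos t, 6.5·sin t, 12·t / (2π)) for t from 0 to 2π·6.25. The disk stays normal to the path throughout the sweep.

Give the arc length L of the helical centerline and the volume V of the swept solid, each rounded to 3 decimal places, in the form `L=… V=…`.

L=266.045 V=208.951

2πR = 2π·6.5 = 40.840704
per-turn = √(40.840704² + 12²) = √(1667.9631 + 144) = √1811.9631 = 42.567160
L = 6.25 × 42.567160 = 266.044752
V = π·0.5² × L = 0.785398 × 266.044752 = 208.951060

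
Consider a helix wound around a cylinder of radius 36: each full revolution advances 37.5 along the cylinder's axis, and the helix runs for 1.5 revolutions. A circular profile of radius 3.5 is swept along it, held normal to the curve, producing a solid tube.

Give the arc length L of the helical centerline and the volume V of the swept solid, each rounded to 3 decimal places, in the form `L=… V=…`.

2πR = 2π·36 = 226.194671
per-turn = √(226.194671² + 37.5²) = √(51164.0292 + 1406.25) = √52570.2792 = 229.282095
L = 1.5 × 229.282095 = 343.923143
V = π·3.5² × L = 38.484510 × 343.923143 = 13235.713635

L=343.923 V=13235.714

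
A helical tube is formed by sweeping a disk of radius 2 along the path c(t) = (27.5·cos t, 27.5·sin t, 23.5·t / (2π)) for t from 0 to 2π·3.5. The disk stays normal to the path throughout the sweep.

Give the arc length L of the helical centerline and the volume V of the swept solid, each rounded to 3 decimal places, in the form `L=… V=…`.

2πR = 2π·27.5 = 172.787596
per-turn = √(172.787596² + 23.5²) = √(29855.5533 + 552.25) = √30407.8033 = 174.378334
L = 3.5 × 174.378334 = 610.324168
V = π·2² × L = 12.566371 × 610.324168 = 7669.559696

L=610.324 V=7669.560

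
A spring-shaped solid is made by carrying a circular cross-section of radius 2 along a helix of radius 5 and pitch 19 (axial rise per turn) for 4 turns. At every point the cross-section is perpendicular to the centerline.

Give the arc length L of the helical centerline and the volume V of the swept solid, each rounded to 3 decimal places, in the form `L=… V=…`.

2πR = 2π·5 = 31.415927
per-turn = √(31.415927² + 19²) = √(986.9604 + 361) = √1347.9604 = 36.714581
L = 4 × 36.714581 = 146.858323
V = π·2² × L = 12.566371 × 146.858323 = 1845.476115

L=146.858 V=1845.476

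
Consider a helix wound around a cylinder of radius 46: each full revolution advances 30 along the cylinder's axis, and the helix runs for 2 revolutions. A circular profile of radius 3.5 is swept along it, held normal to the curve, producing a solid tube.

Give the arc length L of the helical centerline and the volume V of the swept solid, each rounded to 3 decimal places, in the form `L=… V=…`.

L=581.159 V=22365.604

2πR = 2π·46 = 289.026524
per-turn = √(289.026524² + 30²) = √(83536.3317 + 900) = √84436.3317 = 290.579304
L = 2 × 290.579304 = 581.158607
V = π·3.5² × L = 38.484510 × 581.158607 = 22365.604230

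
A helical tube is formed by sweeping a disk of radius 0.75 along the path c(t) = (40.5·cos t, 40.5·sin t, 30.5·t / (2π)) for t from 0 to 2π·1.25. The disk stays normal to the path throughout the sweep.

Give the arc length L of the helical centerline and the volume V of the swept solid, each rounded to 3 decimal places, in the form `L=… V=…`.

2πR = 2π·40.5 = 254.469005
per-turn = √(254.469005² + 30.5²) = √(64754.4745 + 930.25) = √65684.7245 = 256.290313
L = 1.25 × 256.290313 = 320.362891
V = π·0.75² × L = 1.767146 × 320.362891 = 566.127959

L=320.363 V=566.128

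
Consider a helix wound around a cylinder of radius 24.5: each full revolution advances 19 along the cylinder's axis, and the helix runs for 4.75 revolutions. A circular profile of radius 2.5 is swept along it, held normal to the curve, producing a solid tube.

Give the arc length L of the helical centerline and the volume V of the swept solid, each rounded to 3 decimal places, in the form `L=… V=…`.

2πR = 2π·24.5 = 153.938040
per-turn = √(153.938040² + 19²) = √(23696.9202 + 361) = √24057.9202 = 155.106158
L = 4.75 × 155.106158 = 736.754249
V = π·2.5² × L = 19.634954 × 736.754249 = 14466.135856

L=736.754 V=14466.136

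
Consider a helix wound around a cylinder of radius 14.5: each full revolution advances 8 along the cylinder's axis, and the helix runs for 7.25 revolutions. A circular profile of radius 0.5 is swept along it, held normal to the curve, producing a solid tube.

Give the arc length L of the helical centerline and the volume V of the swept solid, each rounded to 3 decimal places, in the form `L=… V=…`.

2πR = 2π·14.5 = 91.106187
per-turn = √(91.106187² + 8²) = √(8300.3373 + 64) = √8364.3373 = 91.456751
L = 7.25 × 91.456751 = 663.061445
V = π·0.5² × L = 0.785398 × 663.061445 = 520.767241

L=663.061 V=520.767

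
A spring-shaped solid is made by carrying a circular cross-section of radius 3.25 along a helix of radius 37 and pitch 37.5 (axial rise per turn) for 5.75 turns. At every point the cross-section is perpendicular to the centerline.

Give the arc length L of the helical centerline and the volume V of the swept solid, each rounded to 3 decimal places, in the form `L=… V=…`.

2πR = 2π·37 = 232.477856
per-turn = √(232.477856² + 37.5²) = √(54045.9537 + 1406.25) = √55452.2037 = 235.482916
L = 5.75 × 235.482916 = 1354.026767
V = π·3.25² × L = 33.183072 × 1354.026767 = 44930.768235

L=1354.027 V=44930.768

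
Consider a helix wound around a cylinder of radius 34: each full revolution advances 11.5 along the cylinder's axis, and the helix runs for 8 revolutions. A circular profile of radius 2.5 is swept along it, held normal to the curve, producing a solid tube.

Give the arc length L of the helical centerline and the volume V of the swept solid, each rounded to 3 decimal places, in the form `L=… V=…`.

L=1711.501 V=33605.241

2πR = 2π·34 = 213.628300
per-turn = √(213.628300² + 11.5²) = √(45637.0508 + 132.25) = √45769.3008 = 213.937609
L = 8 × 213.937609 = 1711.500876
V = π·2.5² × L = 19.634954 × 1711.500876 = 33605.241114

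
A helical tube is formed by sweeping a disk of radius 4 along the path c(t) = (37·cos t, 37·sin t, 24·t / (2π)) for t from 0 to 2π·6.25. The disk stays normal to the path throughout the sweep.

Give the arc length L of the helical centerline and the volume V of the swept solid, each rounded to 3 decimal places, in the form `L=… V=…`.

L=1460.709 V=73423.230

2πR = 2π·37 = 232.477856
per-turn = √(232.477856² + 24²) = √(54045.9537 + 576) = √54621.9537 = 233.713401
L = 6.25 × 233.713401 = 1460.708755
V = π·4² × L = 50.265482 × 1460.708755 = 73423.230291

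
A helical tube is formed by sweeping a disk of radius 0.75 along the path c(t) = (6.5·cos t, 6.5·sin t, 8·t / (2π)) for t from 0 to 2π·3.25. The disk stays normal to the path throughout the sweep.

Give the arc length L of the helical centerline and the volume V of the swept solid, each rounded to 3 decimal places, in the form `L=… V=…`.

L=135.255 V=239.015

2πR = 2π·6.5 = 40.840704
per-turn = √(40.840704² + 8²) = √(1667.9631 + 64) = √1731.9631 = 41.616861
L = 3.25 × 41.616861 = 135.254799
V = π·0.75² × L = 1.767146 × 135.254799 = 239.014959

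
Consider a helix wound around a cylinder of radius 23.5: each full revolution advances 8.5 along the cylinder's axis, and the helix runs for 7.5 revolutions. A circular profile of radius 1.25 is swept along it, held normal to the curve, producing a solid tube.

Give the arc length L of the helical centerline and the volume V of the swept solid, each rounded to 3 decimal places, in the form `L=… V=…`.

L=1109.245 V=5444.993

2πR = 2π·23.5 = 147.654855
per-turn = √(147.654855² + 8.5²) = √(21801.9561 + 72.25) = √21874.2061 = 147.899311
L = 7.5 × 147.899311 = 1109.244831
V = π·1.25² × L = 4.908739 × 1109.244831 = 5444.992830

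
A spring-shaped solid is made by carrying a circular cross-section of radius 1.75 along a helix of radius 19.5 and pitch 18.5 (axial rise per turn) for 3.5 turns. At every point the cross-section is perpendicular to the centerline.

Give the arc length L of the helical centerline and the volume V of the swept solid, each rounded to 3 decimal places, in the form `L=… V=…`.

L=433.688 V=4172.570

2πR = 2π·19.5 = 122.522113
per-turn = √(122.522113² + 18.5²) = √(15011.6683 + 342.25) = √15353.9183 = 123.910929
L = 3.5 × 123.910929 = 433.688251
V = π·1.75² × L = 9.621128 × 433.688251 = 4172.569959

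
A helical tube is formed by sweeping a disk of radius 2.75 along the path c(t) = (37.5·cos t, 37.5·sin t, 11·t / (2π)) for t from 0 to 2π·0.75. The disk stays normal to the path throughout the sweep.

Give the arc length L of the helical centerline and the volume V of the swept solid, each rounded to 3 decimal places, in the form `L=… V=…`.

L=176.907 V=4203.010

2πR = 2π·37.5 = 235.619449
per-turn = √(235.619449² + 11²) = √(55516.5248 + 121) = √55637.5248 = 235.876079
L = 0.75 × 235.876079 = 176.907059
V = π·2.75² × L = 23.758294 × 176.907059 = 4203.010007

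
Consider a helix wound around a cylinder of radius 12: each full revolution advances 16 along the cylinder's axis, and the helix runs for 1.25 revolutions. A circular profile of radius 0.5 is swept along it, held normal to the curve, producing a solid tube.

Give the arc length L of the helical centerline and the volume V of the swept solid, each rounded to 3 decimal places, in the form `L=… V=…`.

L=96.346 V=75.670

2πR = 2π·12 = 75.398224
per-turn = √(75.398224² + 16²) = √(5684.8921 + 256) = √5940.8921 = 77.077183
L = 1.25 × 77.077183 = 96.346479
V = π·0.5² × L = 0.785398 × 96.346479 = 75.670347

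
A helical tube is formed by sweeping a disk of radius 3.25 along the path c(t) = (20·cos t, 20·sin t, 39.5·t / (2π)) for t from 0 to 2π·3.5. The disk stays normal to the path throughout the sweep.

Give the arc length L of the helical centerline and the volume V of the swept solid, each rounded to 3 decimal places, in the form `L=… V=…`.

2πR = 2π·20 = 125.663706
per-turn = √(125.663706² + 39.5²) = √(15791.3670 + 1560.25) = √17351.6170 = 131.725537
L = 3.5 × 131.725537 = 461.039379
V = π·3.25² × L = 33.183072 × 461.039379 = 15298.703086

L=461.039 V=15298.703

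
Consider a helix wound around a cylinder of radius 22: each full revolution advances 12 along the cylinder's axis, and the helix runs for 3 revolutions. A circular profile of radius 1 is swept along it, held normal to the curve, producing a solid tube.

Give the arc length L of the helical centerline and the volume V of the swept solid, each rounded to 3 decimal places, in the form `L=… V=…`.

L=416.250 V=1307.688

2πR = 2π·22 = 138.230077
per-turn = √(138.230077² + 12²) = √(19107.5541 + 144) = √19251.5541 = 138.749970
L = 3 × 138.749970 = 416.249909
V = π·1² × L = 3.141593 × 416.249909 = 1307.687657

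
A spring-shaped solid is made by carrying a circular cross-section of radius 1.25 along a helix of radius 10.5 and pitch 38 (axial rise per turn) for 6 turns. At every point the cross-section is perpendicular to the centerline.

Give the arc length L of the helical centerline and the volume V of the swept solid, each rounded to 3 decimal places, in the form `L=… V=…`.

2πR = 2π·10.5 = 65.973446
per-turn = √(65.973446² + 38²) = √(4352.4955 + 1444) = √5796.4955 = 76.134720
L = 6 × 76.134720 = 456.808318
V = π·1.25² × L = 4.908739 × 456.808318 = 2242.352588

L=456.808 V=2242.353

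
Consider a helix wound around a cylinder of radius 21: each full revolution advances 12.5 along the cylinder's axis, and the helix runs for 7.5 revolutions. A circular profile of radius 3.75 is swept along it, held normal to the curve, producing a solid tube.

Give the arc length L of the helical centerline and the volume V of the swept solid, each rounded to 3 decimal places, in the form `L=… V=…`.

L=994.032 V=43915.009

2πR = 2π·21 = 131.946891
per-turn = √(131.946891² + 12.5²) = √(17409.9822 + 156.25) = √17566.2322 = 132.537663
L = 7.5 × 132.537663 = 994.032474
V = π·3.75² × L = 44.178647 × 994.032474 = 43915.009465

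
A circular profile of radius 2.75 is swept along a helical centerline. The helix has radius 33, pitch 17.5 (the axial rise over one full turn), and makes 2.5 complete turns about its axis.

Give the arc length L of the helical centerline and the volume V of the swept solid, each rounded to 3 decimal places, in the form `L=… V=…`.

2πR = 2π·33 = 207.345115
per-turn = √(207.345115² + 17.5²) = √(42991.9968 + 306.25) = √43298.2468 = 208.082308
L = 2.5 × 208.082308 = 520.205769
V = π·2.75² × L = 23.758294 × 520.205769 = 12359.201836

L=520.206 V=12359.202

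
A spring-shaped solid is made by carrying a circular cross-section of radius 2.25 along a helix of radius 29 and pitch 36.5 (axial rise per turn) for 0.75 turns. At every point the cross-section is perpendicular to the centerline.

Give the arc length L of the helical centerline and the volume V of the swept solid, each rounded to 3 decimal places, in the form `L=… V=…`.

2πR = 2π·29 = 182.212374
per-turn = √(182.212374² + 36.5²) = √(33201.3492 + 1332.25) = √34533.5992 = 185.832180
L = 0.75 × 185.832180 = 139.374135
V = π·2.25² × L = 15.904313 × 139.374135 = 2216.649843

L=139.374 V=2216.650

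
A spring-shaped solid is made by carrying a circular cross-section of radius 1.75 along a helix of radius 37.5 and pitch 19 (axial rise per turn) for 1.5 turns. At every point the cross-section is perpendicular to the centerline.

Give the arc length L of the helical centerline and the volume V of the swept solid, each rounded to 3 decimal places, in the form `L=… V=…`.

L=354.576 V=3411.425

2πR = 2π·37.5 = 235.619449
per-turn = √(235.619449² + 19²) = √(55516.5248 + 361) = √55877.5248 = 236.384273
L = 1.5 × 236.384273 = 354.576410
V = π·1.75² × L = 9.621128 × 354.576410 = 3411.424852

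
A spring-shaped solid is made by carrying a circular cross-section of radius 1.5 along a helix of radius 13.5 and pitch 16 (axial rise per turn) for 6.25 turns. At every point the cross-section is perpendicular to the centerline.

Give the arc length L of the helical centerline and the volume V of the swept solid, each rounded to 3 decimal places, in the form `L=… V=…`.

2πR = 2π·13.5 = 84.823002
per-turn = √(84.823002² + 16²) = √(7194.9416 + 256) = √7450.9416 = 86.318837
L = 6.25 × 86.318837 = 539.492731
V = π·1.5² × L = 7.068583 × 539.492731 = 3813.449399

L=539.493 V=3813.449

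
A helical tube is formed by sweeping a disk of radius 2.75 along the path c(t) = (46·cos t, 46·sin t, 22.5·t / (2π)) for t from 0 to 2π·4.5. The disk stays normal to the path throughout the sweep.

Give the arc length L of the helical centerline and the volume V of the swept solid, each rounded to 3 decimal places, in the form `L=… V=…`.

2πR = 2π·46 = 289.026524
per-turn = √(289.026524² + 22.5²) = √(83536.3317 + 506.25) = √84042.5817 = 289.900986
L = 4.5 × 289.900986 = 1304.554437
V = π·2.75² × L = 23.758294 × 1304.554437 = 30993.988425

L=1304.554 V=30993.988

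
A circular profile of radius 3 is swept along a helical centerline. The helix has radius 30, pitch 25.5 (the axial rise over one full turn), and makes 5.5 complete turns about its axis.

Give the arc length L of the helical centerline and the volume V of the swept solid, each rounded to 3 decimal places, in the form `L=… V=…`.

2πR = 2π·30 = 188.495559
per-turn = √(188.495559² + 25.5²) = √(35530.5758 + 650.25) = √36180.8258 = 190.212581
L = 5.5 × 190.212581 = 1046.169194
V = π·3² × L = 28.274334 × 1046.169194 = 29579.737079

L=1046.169 V=29579.737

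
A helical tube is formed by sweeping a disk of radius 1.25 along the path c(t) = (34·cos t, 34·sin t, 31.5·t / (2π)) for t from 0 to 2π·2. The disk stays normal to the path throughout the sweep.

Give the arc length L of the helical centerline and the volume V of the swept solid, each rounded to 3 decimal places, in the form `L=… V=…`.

2πR = 2π·34 = 213.628300
per-turn = √(213.628300² + 31.5²) = √(45637.0508 + 992.25) = √46629.3008 = 215.938187
L = 2 × 215.938187 = 431.876375
V = π·1.25² × L = 4.908739 × 431.876375 = 2119.968197

L=431.876 V=2119.968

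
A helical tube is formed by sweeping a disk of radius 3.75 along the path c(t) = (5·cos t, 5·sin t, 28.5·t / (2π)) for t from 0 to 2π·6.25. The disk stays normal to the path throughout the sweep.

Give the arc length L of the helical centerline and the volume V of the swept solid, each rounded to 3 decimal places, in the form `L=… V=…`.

L=265.107 V=11712.063

2πR = 2π·5 = 31.415927
per-turn = √(31.415927² + 28.5²) = √(986.9604 + 812.25) = √1799.2104 = 42.417101
L = 6.25 × 42.417101 = 265.106880
V = π·3.75² × L = 44.178647 × 265.106880 = 11712.063186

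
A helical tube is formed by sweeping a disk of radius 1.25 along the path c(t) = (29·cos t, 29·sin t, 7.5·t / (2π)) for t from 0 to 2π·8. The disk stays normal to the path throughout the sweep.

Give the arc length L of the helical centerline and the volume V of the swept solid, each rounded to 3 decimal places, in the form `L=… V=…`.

2πR = 2π·29 = 182.212374
per-turn = √(182.212374² + 7.5²) = √(33201.3492 + 56.25) = √33257.5992 = 182.366661
L = 8 × 182.366661 = 1458.933292
V = π·1.25² × L = 4.908739 × 1458.933292 = 7161.522048

L=1458.933 V=7161.522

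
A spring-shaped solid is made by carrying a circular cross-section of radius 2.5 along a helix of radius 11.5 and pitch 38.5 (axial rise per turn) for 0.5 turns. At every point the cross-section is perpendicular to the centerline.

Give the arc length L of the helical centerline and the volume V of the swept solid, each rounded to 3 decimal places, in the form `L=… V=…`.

L=40.937 V=803.791

2πR = 2π·11.5 = 72.256631
per-turn = √(72.256631² + 38.5²) = √(5221.0207 + 1482.25) = √6703.2707 = 81.873504
L = 0.5 × 81.873504 = 40.936752
V = π·2.5² × L = 19.634954 × 40.936752 = 803.791250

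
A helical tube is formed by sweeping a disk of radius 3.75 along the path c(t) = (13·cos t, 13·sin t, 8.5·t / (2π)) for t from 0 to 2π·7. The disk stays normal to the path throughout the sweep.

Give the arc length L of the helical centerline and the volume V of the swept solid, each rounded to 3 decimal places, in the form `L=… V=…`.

L=574.857 V=25396.422

2πR = 2π·13 = 81.681409
per-turn = √(81.681409² + 8.5²) = √(6671.8526 + 72.25) = √6744.1026 = 82.122485
L = 7 × 82.122485 = 574.857396
V = π·3.75² × L = 44.178647 × 574.857396 = 25396.421813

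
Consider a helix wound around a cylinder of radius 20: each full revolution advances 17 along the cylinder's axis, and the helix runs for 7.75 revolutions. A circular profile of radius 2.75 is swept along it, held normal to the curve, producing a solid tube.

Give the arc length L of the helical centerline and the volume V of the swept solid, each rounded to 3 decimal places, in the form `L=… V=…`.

2πR = 2π·20 = 125.663706
per-turn = √(125.663706² + 17²) = √(15791.3670 + 289) = √16080.3670 = 126.808387
L = 7.75 × 126.808387 = 982.765000
V = π·2.75² × L = 23.758294 × 982.765000 = 23348.820241

L=982.765 V=23348.820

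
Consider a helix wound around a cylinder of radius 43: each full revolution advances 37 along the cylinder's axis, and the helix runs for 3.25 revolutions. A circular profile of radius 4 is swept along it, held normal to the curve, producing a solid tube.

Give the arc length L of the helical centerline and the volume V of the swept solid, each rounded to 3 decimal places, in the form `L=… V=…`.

2πR = 2π·43 = 270.176968
per-turn = √(270.176968² + 37²) = √(72995.5942 + 1369) = √74364.5942 = 272.698724
L = 3.25 × 272.698724 = 886.270853
V = π·4² × L = 50.265482 × 886.270853 = 44548.832038

L=886.271 V=44548.832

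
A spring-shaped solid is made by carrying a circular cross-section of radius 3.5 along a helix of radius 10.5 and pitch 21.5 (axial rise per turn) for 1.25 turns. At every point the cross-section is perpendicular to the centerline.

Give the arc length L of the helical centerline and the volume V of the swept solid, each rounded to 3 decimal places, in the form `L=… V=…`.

L=86.735 V=3337.972

2πR = 2π·10.5 = 65.973446
per-turn = √(65.973446² + 21.5²) = √(4352.4955 + 462.25) = √4814.7455 = 69.388367
L = 1.25 × 69.388367 = 86.735459
V = π·3.5² × L = 38.484510 × 86.735459 = 3337.971653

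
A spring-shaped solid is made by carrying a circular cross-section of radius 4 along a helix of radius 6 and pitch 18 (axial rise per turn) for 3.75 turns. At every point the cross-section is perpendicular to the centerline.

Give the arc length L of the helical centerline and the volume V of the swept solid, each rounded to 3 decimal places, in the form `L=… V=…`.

2πR = 2π·6 = 37.699112
per-turn = √(37.699112² + 18²) = √(1421.2230 + 324) = √1745.2230 = 41.775867
L = 3.75 × 41.775867 = 156.659500
V = π·4² × L = 50.265482 × 156.659500 = 7874.565345

L=156.659 V=7874.565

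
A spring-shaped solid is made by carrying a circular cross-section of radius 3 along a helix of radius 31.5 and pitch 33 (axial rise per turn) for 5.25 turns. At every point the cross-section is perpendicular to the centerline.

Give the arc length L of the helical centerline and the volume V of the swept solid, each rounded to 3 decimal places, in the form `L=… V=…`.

2πR = 2π·31.5 = 197.920337
per-turn = √(197.920337² + 33²) = √(39172.4599 + 1089) = √40261.4599 = 200.652585
L = 5.25 × 200.652585 = 1053.426071
V = π·3² × L = 28.274334 × 1053.426071 = 29784.920459

L=1053.426 V=29784.920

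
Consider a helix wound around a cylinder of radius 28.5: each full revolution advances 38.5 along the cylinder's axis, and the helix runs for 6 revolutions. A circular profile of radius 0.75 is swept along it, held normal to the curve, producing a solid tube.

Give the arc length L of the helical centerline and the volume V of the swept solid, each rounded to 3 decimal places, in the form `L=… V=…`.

L=1098.977 V=1942.052

2πR = 2π·28.5 = 179.070781
per-turn = √(179.070781² + 38.5²) = √(32066.3447 + 1482.25) = √33548.5947 = 183.162755
L = 6 × 183.162755 = 1098.976528
V = π·0.75² × L = 1.767146 × 1098.976528 = 1942.051830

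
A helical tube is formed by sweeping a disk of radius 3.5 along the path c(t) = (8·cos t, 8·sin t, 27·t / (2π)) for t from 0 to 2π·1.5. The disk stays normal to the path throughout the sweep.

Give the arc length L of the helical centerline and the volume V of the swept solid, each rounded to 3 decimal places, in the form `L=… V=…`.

2πR = 2π·8 = 50.265482
per-turn = √(50.265482² + 27²) = √(2526.6187 + 729) = √3255.6187 = 57.058029
L = 1.5 × 57.058029 = 85.587044
V = π·3.5² × L = 38.484510 × 85.587044 = 3293.775459

L=85.587 V=3293.775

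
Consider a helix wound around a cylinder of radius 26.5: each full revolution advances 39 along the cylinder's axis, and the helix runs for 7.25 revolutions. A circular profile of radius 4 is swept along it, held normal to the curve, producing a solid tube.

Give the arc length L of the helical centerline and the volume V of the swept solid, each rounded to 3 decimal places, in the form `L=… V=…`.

L=1239.829 V=62320.594

2πR = 2π·26.5 = 166.504411
per-turn = √(166.504411² + 39²) = √(27723.7188 + 1521) = √29244.7188 = 171.010873
L = 7.25 × 171.010873 = 1239.828831
V = π·4² × L = 50.265482 × 1239.828831 = 62320.594350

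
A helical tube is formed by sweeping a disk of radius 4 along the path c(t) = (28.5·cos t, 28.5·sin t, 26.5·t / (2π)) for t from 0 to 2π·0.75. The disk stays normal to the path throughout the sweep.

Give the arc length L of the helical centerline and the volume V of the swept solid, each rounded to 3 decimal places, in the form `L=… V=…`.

L=135.766 V=6824.330

2πR = 2π·28.5 = 179.070781
per-turn = √(179.070781² + 26.5²) = √(32066.3447 + 702.25) = √32768.5947 = 181.020979
L = 0.75 × 181.020979 = 135.765734
V = π·4² × L = 50.265482 × 135.765734 = 6824.330119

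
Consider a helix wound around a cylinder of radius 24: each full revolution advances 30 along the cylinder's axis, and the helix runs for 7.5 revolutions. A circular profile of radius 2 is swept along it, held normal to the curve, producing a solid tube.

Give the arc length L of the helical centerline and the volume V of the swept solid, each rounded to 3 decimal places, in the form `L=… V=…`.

2πR = 2π·24 = 150.796447
per-turn = √(150.796447² + 30²) = √(22739.5685 + 900) = √23639.5685 = 153.751646
L = 7.5 × 153.751646 = 1153.137342
V = π·2² × L = 12.566371 × 1153.137342 = 14490.751214

L=1153.137 V=14490.751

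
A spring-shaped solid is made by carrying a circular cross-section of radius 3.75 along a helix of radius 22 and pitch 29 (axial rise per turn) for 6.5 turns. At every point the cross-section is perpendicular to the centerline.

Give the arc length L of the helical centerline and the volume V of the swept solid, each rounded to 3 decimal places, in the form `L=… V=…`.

2πR = 2π·22 = 138.230077
per-turn = √(138.230077² + 29²) = √(19107.5541 + 841) = √19948.5541 = 141.239350
L = 6.5 × 141.239350 = 918.055778
V = π·3.75² × L = 44.178647 × 918.055778 = 40558.461861

L=918.056 V=40558.462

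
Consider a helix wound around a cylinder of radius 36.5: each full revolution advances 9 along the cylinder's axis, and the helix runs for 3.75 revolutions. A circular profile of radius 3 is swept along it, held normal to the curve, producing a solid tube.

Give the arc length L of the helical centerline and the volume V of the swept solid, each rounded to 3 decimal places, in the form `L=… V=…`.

L=860.673 V=24334.955

2πR = 2π·36.5 = 229.336264
per-turn = √(229.336264² + 9²) = √(52595.1219 + 81) = √52676.1219 = 229.512792
L = 3.75 × 229.512792 = 860.672971
V = π·3² × L = 28.274334 × 860.672971 = 24334.954955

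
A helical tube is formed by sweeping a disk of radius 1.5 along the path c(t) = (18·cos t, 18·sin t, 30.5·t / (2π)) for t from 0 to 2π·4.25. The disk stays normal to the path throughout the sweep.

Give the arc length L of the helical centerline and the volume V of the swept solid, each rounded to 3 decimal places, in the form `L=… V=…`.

2πR = 2π·18 = 113.097336
per-turn = √(113.097336² + 30.5²) = √(12791.0073 + 930.25) = √13721.2573 = 117.137771
L = 4.25 × 117.137771 = 497.835525
V = π·1.5² × L = 7.068583 × 497.835525 = 3518.991964

L=497.836 V=3518.992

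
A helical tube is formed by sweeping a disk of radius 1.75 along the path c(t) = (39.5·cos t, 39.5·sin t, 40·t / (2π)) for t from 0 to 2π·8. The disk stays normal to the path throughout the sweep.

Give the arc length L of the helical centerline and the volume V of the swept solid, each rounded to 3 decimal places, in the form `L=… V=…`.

L=2011.108 V=19349.130

2πR = 2π·39.5 = 248.185820
per-turn = √(248.185820² + 40²) = √(61596.2011 + 1600) = √63196.2011 = 251.388546
L = 8 × 251.388546 = 2011.108368
V = π·1.75² × L = 9.621128 × 2011.108368 = 19349.130029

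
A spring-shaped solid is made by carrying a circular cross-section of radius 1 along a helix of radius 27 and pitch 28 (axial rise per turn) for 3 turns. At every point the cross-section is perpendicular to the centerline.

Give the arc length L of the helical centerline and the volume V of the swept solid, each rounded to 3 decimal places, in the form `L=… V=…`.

L=515.824 V=1620.507

2πR = 2π·27 = 169.646003
per-turn = √(169.646003² + 28²) = √(28779.7664 + 784) = √29563.7664 = 171.941171
L = 3 × 171.941171 = 515.823514
V = π·1² × L = 3.141593 × 515.823514 = 1620.507363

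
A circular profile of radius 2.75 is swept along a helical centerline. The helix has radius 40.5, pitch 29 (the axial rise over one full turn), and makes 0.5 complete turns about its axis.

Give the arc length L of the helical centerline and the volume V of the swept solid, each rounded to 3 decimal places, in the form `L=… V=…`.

L=128.058 V=3042.441

2πR = 2π·40.5 = 254.469005
per-turn = √(254.469005² + 29²) = √(64754.4745 + 841) = √65595.4745 = 256.116135
L = 0.5 × 256.116135 = 128.058067
V = π·2.75² × L = 23.758294 × 128.058067 = 3042.441270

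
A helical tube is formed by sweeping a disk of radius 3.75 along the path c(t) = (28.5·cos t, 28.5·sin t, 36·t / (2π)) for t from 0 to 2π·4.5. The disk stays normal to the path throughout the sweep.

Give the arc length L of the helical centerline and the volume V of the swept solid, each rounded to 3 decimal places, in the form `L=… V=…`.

L=821.941 V=36312.254

2πR = 2π·28.5 = 179.070781
per-turn = √(179.070781² + 36²) = √(32066.3447 + 1296) = √33362.3447 = 182.653619
L = 4.5 × 182.653619 = 821.941288
V = π·3.75² × L = 44.178647 × 821.941288 = 36312.253743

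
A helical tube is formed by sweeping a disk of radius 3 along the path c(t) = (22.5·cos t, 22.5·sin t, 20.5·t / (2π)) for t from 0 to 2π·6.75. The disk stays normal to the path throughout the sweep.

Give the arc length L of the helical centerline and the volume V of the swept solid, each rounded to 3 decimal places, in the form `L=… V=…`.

L=964.239 V=27263.224

2πR = 2π·22.5 = 141.371669
per-turn = √(141.371669² + 20.5²) = √(19985.9489 + 420.25) = √20406.1989 = 142.850267
L = 6.75 × 142.850267 = 964.239305
V = π·3² × L = 28.274334 × 964.239305 = 27263.224061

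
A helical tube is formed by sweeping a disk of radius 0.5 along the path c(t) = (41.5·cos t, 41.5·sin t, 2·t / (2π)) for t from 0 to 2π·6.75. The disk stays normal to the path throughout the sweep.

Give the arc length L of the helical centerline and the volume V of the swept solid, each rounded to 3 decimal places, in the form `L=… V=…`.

L=1760.129 V=1382.402

2πR = 2π·41.5 = 260.752190
per-turn = √(260.752190² + 2²) = √(67991.7047 + 4) = √67995.7047 = 260.759860
L = 6.75 × 260.759860 = 1760.129057
V = π·0.5² × L = 0.785398 × 1760.129057 = 1382.402128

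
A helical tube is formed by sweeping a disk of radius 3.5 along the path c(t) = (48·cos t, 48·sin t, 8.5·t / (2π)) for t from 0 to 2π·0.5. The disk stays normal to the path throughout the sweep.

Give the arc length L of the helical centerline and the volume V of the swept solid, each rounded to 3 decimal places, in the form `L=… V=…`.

L=150.856 V=5805.632

2πR = 2π·48 = 301.592895
per-turn = √(301.592895² + 8.5²) = √(90958.2742 + 72.25) = √91030.5242 = 301.712652
L = 0.5 × 301.712652 = 150.856326
V = π·3.5² × L = 38.484510 × 150.856326 = 5805.631781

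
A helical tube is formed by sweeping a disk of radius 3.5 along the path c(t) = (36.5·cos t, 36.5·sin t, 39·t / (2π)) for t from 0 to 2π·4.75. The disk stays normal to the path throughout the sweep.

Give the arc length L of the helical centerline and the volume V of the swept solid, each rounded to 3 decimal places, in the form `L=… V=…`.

L=1104.986 V=42524.861

2πR = 2π·36.5 = 229.336264
per-turn = √(229.336264² + 39²) = √(52595.1219 + 1521) = √54116.1219 = 232.628721
L = 4.75 × 232.628721 = 1104.986425
V = π·3.5² × L = 38.484510 × 1104.986425 = 42524.861128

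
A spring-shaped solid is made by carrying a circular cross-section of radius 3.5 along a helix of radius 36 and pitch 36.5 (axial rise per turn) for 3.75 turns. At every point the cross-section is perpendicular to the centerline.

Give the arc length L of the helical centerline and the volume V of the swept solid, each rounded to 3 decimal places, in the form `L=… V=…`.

L=859.202 V=33065.987

2πR = 2π·36 = 226.194671
per-turn = √(226.194671² + 36.5²) = √(51164.0292 + 1332.25) = √52496.2792 = 229.120665
L = 3.75 × 229.120665 = 859.202494
V = π·3.5² × L = 38.484510 × 859.202494 = 33065.986995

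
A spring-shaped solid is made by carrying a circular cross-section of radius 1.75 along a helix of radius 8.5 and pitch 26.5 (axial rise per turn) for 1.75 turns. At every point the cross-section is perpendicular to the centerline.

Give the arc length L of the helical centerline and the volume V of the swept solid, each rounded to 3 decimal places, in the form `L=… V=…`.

L=104.335 V=1003.823

2πR = 2π·8.5 = 53.407075
per-turn = √(53.407075² + 26.5²) = √(2852.3157 + 702.25) = √3554.5657 = 59.620178
L = 1.75 × 59.620178 = 104.335312
V = π·1.75² × L = 9.621128 × 104.335312 = 1003.823342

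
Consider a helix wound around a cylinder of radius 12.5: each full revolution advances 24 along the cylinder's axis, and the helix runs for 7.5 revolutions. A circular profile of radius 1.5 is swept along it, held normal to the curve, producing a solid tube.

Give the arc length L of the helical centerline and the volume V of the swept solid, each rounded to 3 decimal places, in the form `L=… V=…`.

L=615.937 V=4353.801

2πR = 2π·12.5 = 78.539816
per-turn = √(78.539816² + 24²) = √(6168.5028 + 576) = √6744.5028 = 82.124922
L = 7.5 × 82.124922 = 615.936912
V = π·1.5² × L = 7.068583 × 615.936912 = 4353.801476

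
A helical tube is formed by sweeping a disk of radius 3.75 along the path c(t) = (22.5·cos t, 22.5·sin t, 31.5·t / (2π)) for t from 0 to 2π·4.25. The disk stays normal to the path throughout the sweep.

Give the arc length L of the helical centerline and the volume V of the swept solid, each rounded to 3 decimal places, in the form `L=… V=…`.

2πR = 2π·22.5 = 141.371669
per-turn = √(141.371669² + 31.5²) = √(19985.9489 + 992.25) = √20978.1989 = 144.838527
L = 4.25 × 144.838527 = 615.563740
V = π·3.75² × L = 44.178647 × 615.563740 = 27194.772980

L=615.564 V=27194.773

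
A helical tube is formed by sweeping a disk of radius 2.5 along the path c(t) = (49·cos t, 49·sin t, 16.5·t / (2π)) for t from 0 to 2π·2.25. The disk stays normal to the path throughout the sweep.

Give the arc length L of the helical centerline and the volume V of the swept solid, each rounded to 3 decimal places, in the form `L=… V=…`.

2πR = 2π·49 = 307.876080
per-turn = √(307.876080² + 16.5²) = √(94787.6807 + 272.25) = √95059.9307 = 308.317905
L = 2.25 × 308.317905 = 693.715287
V = π·2.5² × L = 19.634954 × 693.715287 = 13621.067802

L=693.715 V=13621.068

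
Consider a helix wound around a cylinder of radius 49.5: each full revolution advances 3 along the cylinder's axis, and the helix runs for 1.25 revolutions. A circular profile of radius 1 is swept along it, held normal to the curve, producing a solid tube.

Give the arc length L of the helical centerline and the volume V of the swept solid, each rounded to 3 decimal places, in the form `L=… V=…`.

2πR = 2π·49.5 = 311.017673
per-turn = √(311.017673² + 3²) = √(96731.9927 + 9) = √96740.9927 = 311.032141
L = 1.25 × 311.032141 = 388.790176
V = π·1² × L = 3.141593 × 388.790176 = 1221.420361

L=388.790 V=1221.420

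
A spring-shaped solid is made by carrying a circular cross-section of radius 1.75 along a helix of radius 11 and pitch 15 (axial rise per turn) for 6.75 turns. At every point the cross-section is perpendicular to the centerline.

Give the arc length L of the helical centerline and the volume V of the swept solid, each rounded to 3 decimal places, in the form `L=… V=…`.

2πR = 2π·11 = 69.115038
per-turn = √(69.115038² + 15²) = √(4776.8885 + 225) = √5001.8885 = 70.724031
L = 6.75 × 70.724031 = 477.387208
V = π·1.75² × L = 9.621128 × 477.387208 = 4593.003194

L=477.387 V=4593.003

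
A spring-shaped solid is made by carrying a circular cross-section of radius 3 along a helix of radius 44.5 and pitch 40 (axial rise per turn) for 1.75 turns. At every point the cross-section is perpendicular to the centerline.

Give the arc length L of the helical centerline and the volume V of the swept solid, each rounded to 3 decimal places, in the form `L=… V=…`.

L=494.285 V=13975.574

2πR = 2π·44.5 = 279.601746
per-turn = √(279.601746² + 40²) = √(78177.1365 + 1600) = √79777.1365 = 282.448467
L = 1.75 × 282.448467 = 494.284817
V = π·3² × L = 28.274334 × 494.284817 = 13975.573952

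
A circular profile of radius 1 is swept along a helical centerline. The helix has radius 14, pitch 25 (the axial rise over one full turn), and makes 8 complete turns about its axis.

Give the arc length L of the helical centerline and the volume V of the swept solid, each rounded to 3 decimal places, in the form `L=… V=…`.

L=731.585 V=2298.343

2πR = 2π·14 = 87.964594
per-turn = √(87.964594² + 25²) = √(7737.7699 + 625) = √8362.7699 = 91.448181
L = 8 × 91.448181 = 731.585450
V = π·1² × L = 3.141593 × 731.585450 = 2298.343475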